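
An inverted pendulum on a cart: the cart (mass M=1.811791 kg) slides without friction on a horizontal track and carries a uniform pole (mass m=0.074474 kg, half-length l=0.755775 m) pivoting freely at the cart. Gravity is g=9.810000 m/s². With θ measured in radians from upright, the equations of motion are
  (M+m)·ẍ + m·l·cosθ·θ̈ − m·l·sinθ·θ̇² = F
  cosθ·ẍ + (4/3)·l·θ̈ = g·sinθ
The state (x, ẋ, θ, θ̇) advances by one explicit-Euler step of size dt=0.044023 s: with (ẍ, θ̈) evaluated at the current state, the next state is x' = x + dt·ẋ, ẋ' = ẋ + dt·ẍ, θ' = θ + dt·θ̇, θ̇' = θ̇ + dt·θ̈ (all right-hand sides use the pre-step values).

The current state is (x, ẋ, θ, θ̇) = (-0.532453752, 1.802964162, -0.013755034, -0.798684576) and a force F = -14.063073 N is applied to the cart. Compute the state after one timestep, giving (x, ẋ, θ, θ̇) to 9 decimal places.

(-0.453081861, 1.464905890, -0.048915525, -0.469135947)

sinθ=-0.013754600, cosθ=0.999905401
temp = (F + m·l·θ̇²·sinθ)/(M+m) = (-14.063073 + -0.000493851)/1.886265 = -7.455774693
θ̈ = (g·sinθ − cosθ·temp)/(l·(4/3 − m·cos²θ/(M+m))) = 7.485828515
ẍ = temp − m·l·θ̈·cosθ/(M+m) = -7.679128461
Euler: x'=-0.532453752+0.044023·1.802964162=-0.453081861, ẋ'=1.802964162+0.044023·-7.679128461=1.464905890
       θ'=-0.013755034+0.044023·-0.798684576=-0.048915525, θ̇'=-0.798684576+0.044023·7.485828515=-0.469135947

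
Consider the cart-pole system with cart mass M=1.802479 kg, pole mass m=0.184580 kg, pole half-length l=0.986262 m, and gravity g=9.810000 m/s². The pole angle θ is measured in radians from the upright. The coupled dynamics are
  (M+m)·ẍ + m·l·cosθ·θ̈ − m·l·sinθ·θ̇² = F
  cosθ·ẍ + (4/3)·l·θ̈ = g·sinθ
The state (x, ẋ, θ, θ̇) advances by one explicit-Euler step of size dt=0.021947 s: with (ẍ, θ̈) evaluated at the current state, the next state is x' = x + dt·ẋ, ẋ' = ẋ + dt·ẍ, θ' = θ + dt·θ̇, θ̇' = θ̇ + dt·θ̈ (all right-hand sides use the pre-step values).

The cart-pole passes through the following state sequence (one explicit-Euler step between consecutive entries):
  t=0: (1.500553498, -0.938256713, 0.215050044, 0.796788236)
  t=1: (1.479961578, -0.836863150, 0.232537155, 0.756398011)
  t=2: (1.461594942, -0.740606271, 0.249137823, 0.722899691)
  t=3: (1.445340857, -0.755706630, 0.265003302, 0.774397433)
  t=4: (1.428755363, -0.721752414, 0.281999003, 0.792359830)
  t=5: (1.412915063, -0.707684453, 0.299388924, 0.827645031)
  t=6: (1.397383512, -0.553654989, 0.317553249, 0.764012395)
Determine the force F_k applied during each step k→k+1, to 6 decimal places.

F_0 = 8.828098 N
F_1 = 8.420617 N
F_2 = -0.976657 N
F_3 = 3.189379 N
F_4 = 1.523014 N
F_5 = 13.404556 N

step 0→1:
  ẍ = (ẋ'−ẋ)/dt = (-0.836863150−-0.938256713)/0.021947 = 4.619928
  θ̈ = (θ̇'−θ̇)/dt = (0.756398011−0.796788236)/0.021947 = -1.840353
  sinθ=0.213396, cosθ=0.976966
  F = (M+m)·ẍ + m·l·cosθ·θ̈ − m·l·sinθ·θ̇² = 9.180070 + -0.327309 − 0.024663 = 8.828098
step 1→2:
  ẍ = (ẋ'−ẋ)/dt = (-0.740606271−-0.836863150)/0.021947 = 4.385879
  θ̈ = (θ̇'−θ̇)/dt = (0.722899691−0.756398011)/0.021947 = -1.526328
  sinθ=0.230447, cosθ=0.973085
  F = (M+m)·ẍ + m·l·cosθ·θ̈ − m·l·sinθ·θ̇² = 8.715000 + -0.270381 − 0.024002 = 8.420617
step 2→3:
  ẍ = (ẋ'−ẋ)/dt = (-0.755706630−-0.740606271)/0.021947 = -0.688038
  θ̈ = (θ̇'−θ̇)/dt = (0.774397433−0.722899691)/0.021947 = 2.346459
  sinθ=0.246568, cosθ=0.969125
  F = (M+m)·ẍ + m·l·cosθ·θ̈ − m·l·sinθ·θ̇² = -1.367171 + 0.413971 − 0.023457 = -0.976657
step 3→4:
  ẍ = (ẋ'−ẋ)/dt = (-0.721752414−-0.755706630)/0.021947 = 1.547101
  θ̈ = (θ̇'−θ̇)/dt = (0.792359830−0.774397433)/0.021947 = 0.818444
  sinθ=0.261912, cosθ=0.965092
  F = (M+m)·ẍ + m·l·cosθ·θ̈ − m·l·sinθ·θ̇² = 3.074180 + 0.143792 − 0.028593 = 3.189379
step 4→5:
  ẍ = (ẋ'−ẋ)/dt = (-0.707684453−-0.721752414)/0.021947 = 0.640997
  θ̈ = (θ̇'−θ̇)/dt = (0.827645031−0.792359830)/0.021947 = 1.607746
  sinθ=0.278276, cosθ=0.960501
  F = (M+m)·ẍ + m·l·cosθ·θ̈ − m·l·sinθ·θ̇² = 1.273699 + 0.281120 − 0.031805 = 1.523014
step 5→6:
  ẍ = (ẋ'−ẋ)/dt = (-0.553654989−-0.707684453)/0.021947 = 7.018247
  θ̈ = (θ̇'−θ̇)/dt = (0.764012395−0.827645031)/0.021947 = -2.899377
  sinθ=0.294936, cosθ=0.955517
  F = (M+m)·ẍ + m·l·cosθ·θ̈ − m·l·sinθ·θ̇² = 13.945671 + -0.504336 − 0.036778 = 13.404556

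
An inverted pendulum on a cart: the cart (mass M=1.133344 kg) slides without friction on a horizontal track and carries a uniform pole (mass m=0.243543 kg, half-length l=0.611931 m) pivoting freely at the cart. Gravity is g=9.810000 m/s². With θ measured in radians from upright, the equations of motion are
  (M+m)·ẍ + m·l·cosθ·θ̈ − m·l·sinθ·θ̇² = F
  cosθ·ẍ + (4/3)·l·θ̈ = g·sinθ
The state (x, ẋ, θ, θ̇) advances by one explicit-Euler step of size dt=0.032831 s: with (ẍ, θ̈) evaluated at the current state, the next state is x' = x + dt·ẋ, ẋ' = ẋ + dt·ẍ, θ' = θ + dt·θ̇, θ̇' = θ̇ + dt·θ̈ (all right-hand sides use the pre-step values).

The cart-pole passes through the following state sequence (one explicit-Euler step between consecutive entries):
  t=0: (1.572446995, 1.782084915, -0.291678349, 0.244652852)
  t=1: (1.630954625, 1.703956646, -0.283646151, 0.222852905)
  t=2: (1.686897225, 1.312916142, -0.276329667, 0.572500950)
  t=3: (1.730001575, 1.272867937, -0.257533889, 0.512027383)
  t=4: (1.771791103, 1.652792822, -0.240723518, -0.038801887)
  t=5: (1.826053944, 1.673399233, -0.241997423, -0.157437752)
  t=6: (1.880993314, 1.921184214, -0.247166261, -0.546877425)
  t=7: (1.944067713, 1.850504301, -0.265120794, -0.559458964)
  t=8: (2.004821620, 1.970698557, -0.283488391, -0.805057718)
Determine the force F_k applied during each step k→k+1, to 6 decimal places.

step 0→1:
  ẍ = (ẋ'−ẋ)/dt = (1.703956646−1.782084915)/0.032831 = -2.379710
  θ̈ = (θ̇'−θ̇)/dt = (0.222852905−0.244652852)/0.032831 = -0.664005
  sinθ=-0.287560, cosθ=0.957763
  F = (M+m)·ẍ + m·l·cosθ·θ̈ − m·l·sinθ·θ̇² = -3.276592 + -0.094778 − -0.002565 = -3.368805
step 1→2:
  ẍ = (ẋ'−ẋ)/dt = (1.312916142−1.703956646)/0.032831 = -11.910710
  θ̈ = (θ̇'−θ̇)/dt = (0.572500950−0.222852905)/0.032831 = 10.649936
  sinθ=-0.279858, cosθ=0.960041
  F = (M+m)·ẍ + m·l·cosθ·θ̈ − m·l·sinθ·θ̇² = -16.399701 + 1.523755 − -0.002071 = -14.873875
step 2→3:
  ẍ = (ẋ'−ẋ)/dt = (1.272867937−1.312916142)/0.032831 = -1.219829
  θ̈ = (θ̇'−θ̇)/dt = (0.512027383−0.572500950)/0.032831 = -1.841965
  sinθ=-0.272826, cosθ=0.962063
  F = (M+m)·ẍ + m·l·cosθ·θ̈ − m·l·sinθ·θ̇² = -1.679567 + -0.264097 − -0.013327 = -1.930337
step 3→4:
  ẍ = (ẋ'−ẋ)/dt = (1.652792822−1.272867937)/0.032831 = 11.572139
  θ̈ = (θ̇'−θ̇)/dt = (-0.038801887−0.512027383)/0.032831 = -16.777718
  sinθ=-0.254697, cosθ=0.967021
  F = (M+m)·ẍ + m·l·cosθ·θ̈ − m·l·sinθ·θ̇² = 15.933527 + -2.417948 − -0.009951 = 13.525531
step 4→5:
  ẍ = (ẋ'−ẋ)/dt = (1.673399233−1.652792822)/0.032831 = 0.627651
  θ̈ = (θ̇'−θ̇)/dt = (-0.157437752−-0.038801887)/0.032831 = -3.613532
  sinθ=-0.238405, cosθ=0.971166
  F = (M+m)·ẍ + m·l·cosθ·θ̈ − m·l·sinθ·θ̇² = 0.864205 + -0.523002 − -0.000053 = 0.341256
step 5→6:
  ẍ = (ẋ'−ẋ)/dt = (1.921184214−1.673399233)/0.032831 = 7.547287
  θ̈ = (θ̇'−θ̇)/dt = (-0.546877425−-0.157437752)/0.032831 = -11.861950
  sinθ=-0.239642, cosθ=0.970861
  F = (M+m)·ẍ + m·l·cosθ·θ̈ − m·l·sinθ·θ̇² = 10.391761 + -1.716293 − -0.000885 = 8.676354
step 6→7:
  ẍ = (ẋ'−ẋ)/dt = (1.850504301−1.921184214)/0.032831 = -2.152841
  θ̈ = (θ̇'−θ̇)/dt = (-0.559458964−-0.546877425)/0.032831 = -0.383221
  sinθ=-0.244657, cosθ=0.969610
  F = (M+m)·ẍ + m·l·cosθ·θ̈ − m·l·sinθ·θ̇² = -2.964218 + -0.055376 − -0.010905 = -3.008690
step 7→8:
  ẍ = (ẋ'−ẋ)/dt = (1.970698557−1.850504301)/0.032831 = 3.660999
  θ̈ = (θ̇'−θ̇)/dt = (-0.805057718−-0.559458964)/0.032831 = -7.480697
  sinθ=-0.262026, cosθ=0.965061
  F = (M+m)·ẍ + m·l·cosθ·θ̈ − m·l·sinθ·θ̇² = 5.040782 + -1.075907 − -0.012222 = 3.977097

F_0 = -3.368805 N
F_1 = -14.873875 N
F_2 = -1.930337 N
F_3 = 13.525531 N
F_4 = 0.341256 N
F_5 = 8.676354 N
F_6 = -3.008690 N
F_7 = 3.977097 N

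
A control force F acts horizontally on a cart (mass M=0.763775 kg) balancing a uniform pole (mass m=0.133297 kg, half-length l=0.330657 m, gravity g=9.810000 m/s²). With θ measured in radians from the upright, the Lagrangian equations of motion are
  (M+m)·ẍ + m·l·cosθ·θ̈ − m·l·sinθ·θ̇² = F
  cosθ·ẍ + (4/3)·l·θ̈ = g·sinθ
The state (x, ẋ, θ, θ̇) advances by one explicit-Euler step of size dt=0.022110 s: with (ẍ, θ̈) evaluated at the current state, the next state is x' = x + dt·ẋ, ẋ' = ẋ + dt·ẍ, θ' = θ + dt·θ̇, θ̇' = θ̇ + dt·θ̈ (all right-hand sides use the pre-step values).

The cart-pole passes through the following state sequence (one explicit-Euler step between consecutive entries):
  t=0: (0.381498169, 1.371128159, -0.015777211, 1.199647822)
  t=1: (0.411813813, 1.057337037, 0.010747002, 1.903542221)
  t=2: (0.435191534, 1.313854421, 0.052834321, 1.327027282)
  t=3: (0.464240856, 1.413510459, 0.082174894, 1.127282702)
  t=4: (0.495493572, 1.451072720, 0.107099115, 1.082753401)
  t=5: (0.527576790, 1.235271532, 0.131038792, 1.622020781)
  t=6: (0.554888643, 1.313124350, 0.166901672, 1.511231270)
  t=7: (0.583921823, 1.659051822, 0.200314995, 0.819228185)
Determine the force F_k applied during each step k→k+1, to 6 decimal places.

step 0→1:
  ẍ = (ẋ'−ẋ)/dt = (1.057337037−1.371128159)/0.022110 = -14.192271
  θ̈ = (θ̇'−θ̇)/dt = (1.903542221−1.199647822)/0.022110 = 31.836020
  sinθ=-0.015777, cosθ=0.999876
  F = (M+m)·ẍ + m·l·cosθ·θ̈ − m·l·sinθ·θ̇² = -12.731489 + 1.403017 − -0.001001 = -11.327472
step 1→2:
  ẍ = (ẋ'−ẋ)/dt = (1.313854421−1.057337037)/0.022110 = 11.601872
  θ̈ = (θ̇'−θ̇)/dt = (1.327027282−1.903542221)/0.022110 = -26.074850
  sinθ=0.010747, cosθ=0.999942
  F = (M+m)·ẍ + m·l·cosθ·θ̈ − m·l·sinθ·θ̇² = 10.407714 + -1.149198 − 0.001716 = 9.256800
step 2→3:
  ẍ = (ẋ'−ẋ)/dt = (1.413510459−1.313854421)/0.022110 = 4.507283
  θ̈ = (θ̇'−θ̇)/dt = (1.127282702−1.327027282)/0.022110 = -9.034128
  sinθ=0.052810, cosθ=0.998605
  F = (M+m)·ẍ + m·l·cosθ·θ̈ − m·l·sinθ·θ̇² = 4.043358 + -0.397629 − 0.004099 = 3.641630
step 3→4:
  ẍ = (ẋ'−ẋ)/dt = (1.451072720−1.413510459)/0.022110 = 1.698881
  θ̈ = (θ̇'−θ̇)/dt = (1.082753401−1.127282702)/0.022110 = -2.013989
  sinθ=0.082082, cosθ=0.996626
  F = (M+m)·ẍ + m·l·cosθ·θ̈ − m·l·sinθ·θ̇² = 1.524019 + -0.088468 − 0.004597 = 1.430953
step 4→5:
  ẍ = (ẋ'−ẋ)/dt = (1.235271532−1.451072720)/0.022110 = -9.760343
  θ̈ = (θ̇'−θ̇)/dt = (1.622020781−1.082753401)/0.022110 = 24.390203
  sinθ=0.106894, cosθ=0.994270
  F = (M+m)·ẍ + m·l·cosθ·θ̈ − m·l·sinθ·θ̇² = -8.755731 + 1.068853 − 0.005523 = -7.692401
step 5→6:
  ẍ = (ẋ'−ẋ)/dt = (1.313124350−1.235271532)/0.022110 = 3.521159
  θ̈ = (θ̇'−θ̇)/dt = (1.511231270−1.622020781)/0.022110 = -5.010833
  sinθ=0.130664, cosθ=0.991427
  F = (M+m)·ẍ + m·l·cosθ·θ̈ − m·l·sinθ·θ̇² = 3.158733 + -0.218962 − 0.015152 = 2.924619
step 6→7:
  ẍ = (ẋ'−ẋ)/dt = (1.659051822−1.313124350)/0.022110 = 15.645747
  θ̈ = (θ̇'−θ̇)/dt = (0.819228185−1.511231270)/0.022110 = -31.298195
  sinθ=0.166128, cosθ=0.986104
  F = (M+m)·ẍ + m·l·cosθ·θ̈ − m·l·sinθ·θ̇² = 14.035362 + -1.360317 − 0.016723 = 12.658322

F_0 = -11.327472 N
F_1 = 9.256800 N
F_2 = 3.641630 N
F_3 = 1.430953 N
F_4 = -7.692401 N
F_5 = 2.924619 N
F_6 = 12.658322 N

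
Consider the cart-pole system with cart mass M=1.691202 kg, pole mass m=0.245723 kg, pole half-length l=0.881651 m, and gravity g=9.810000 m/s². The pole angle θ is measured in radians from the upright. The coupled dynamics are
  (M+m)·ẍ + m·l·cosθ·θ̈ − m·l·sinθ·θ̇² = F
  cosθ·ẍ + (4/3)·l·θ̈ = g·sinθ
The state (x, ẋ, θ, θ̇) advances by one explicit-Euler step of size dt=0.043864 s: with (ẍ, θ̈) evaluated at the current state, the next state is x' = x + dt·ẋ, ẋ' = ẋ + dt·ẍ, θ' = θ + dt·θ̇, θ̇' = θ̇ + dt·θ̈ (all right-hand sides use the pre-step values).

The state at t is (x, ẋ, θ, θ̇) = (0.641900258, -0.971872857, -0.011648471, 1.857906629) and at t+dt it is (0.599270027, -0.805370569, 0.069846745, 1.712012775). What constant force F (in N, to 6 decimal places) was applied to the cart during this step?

ẍ = (ẋ'−ẋ)/dt = (-0.805370569−-0.971872857)/0.043864 = 3.795876
θ̈ = (θ̇'−θ̇)/dt = (1.712012775−1.857906629)/0.043864 = -3.326050
sinθ=-0.011648, cosθ=0.999932
F = (M+m)·ẍ + m·l·cosθ·θ̈ − m·l·sinθ·θ̇² = 7.352326 + -0.720513 − -0.008711 = 6.640524

F = 6.640524 N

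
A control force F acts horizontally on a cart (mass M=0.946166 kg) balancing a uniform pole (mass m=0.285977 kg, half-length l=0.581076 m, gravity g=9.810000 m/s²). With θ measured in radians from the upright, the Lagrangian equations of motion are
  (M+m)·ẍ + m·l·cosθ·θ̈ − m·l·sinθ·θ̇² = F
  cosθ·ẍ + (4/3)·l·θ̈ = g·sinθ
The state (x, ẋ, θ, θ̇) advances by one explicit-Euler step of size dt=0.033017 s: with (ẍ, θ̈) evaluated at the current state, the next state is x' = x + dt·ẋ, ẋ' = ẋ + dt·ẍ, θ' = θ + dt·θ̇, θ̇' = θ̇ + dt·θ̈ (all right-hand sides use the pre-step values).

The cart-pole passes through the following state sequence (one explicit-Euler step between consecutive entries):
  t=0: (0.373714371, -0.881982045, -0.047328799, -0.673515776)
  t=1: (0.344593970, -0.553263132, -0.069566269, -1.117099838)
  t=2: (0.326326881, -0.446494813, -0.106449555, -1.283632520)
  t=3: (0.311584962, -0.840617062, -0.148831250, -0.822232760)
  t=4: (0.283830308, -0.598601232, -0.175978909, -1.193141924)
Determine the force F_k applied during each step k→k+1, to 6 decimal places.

step 0→1:
  ẍ = (ẋ'−ẋ)/dt = (-0.553263132−-0.881982045)/0.033017 = 9.956050
  θ̈ = (θ̇'−θ̇)/dt = (-1.117099838−-0.673515776)/0.033017 = -13.435020
  sinθ=-0.047311, cosθ=0.998880
  F = (M+m)·ẍ + m·l·cosθ·θ̈ − m·l·sinθ·θ̇² = 12.267278 + -2.230056 − -0.003566 = 10.040788
step 1→2:
  ẍ = (ẋ'−ẋ)/dt = (-0.446494813−-0.553263132)/0.033017 = 3.233738
  θ̈ = (θ̇'−θ̇)/dt = (-1.283632520−-1.117099838)/0.033017 = -5.043847
  sinθ=-0.069510, cosθ=0.997581
  F = (M+m)·ẍ + m·l·cosθ·θ̈ − m·l·sinθ·θ̇² = 3.984427 + -0.836131 − -0.014414 = 3.162711
step 2→3:
  ẍ = (ẋ'−ẋ)/dt = (-0.840617062−-0.446494813)/0.033017 = -11.936949
  θ̈ = (θ̇'−θ̇)/dt = (-0.822232760−-1.283632520)/0.033017 = 13.974612
  sinθ=-0.106249, cosθ=0.994340
  F = (M+m)·ẍ + m·l·cosθ·θ̈ − m·l·sinθ·θ̇² = -14.708028 + 2.309078 − -0.029092 = -12.369859
step 3→4:
  ẍ = (ẋ'−ẋ)/dt = (-0.598601232−-0.840617062)/0.033017 = 7.330037
  θ̈ = (θ̇'−θ̇)/dt = (-1.193141924−-0.822232760)/0.033017 = -11.233884
  sinθ=-0.148282, cosθ=0.988945
  F = (M+m)·ẍ + m·l·cosθ·θ̈ − m·l·sinθ·θ̇² = 9.031654 + -1.846147 − -0.016659 = 7.202166

F_0 = 10.040788 N
F_1 = 3.162711 N
F_2 = -12.369859 N
F_3 = 7.202166 N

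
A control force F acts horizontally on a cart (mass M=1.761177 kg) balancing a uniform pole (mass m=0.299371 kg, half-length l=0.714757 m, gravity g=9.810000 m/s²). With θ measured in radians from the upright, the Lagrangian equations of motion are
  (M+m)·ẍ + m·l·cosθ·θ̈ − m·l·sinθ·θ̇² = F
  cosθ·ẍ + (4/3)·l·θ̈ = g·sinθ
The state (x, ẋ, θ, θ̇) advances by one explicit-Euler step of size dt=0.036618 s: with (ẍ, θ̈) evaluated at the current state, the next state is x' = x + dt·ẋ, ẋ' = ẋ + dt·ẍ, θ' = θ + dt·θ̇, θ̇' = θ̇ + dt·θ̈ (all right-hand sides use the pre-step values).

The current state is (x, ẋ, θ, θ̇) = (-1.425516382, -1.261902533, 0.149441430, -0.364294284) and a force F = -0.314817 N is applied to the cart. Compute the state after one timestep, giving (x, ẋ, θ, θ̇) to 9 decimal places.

sinθ=0.148885811, cosθ=0.988854395
temp = (F + m·l·θ̇²·sinθ)/(M+m) = (-0.314817 + 0.004227914)/2.060548 = -0.150731303
θ̈ = (g·sinθ − cosθ·temp)/(l·(4/3 − m·cos²θ/(M+m))) = 1.890410823
ẍ = temp − m·l·θ̈·cosθ/(M+m) = -0.344852944
Euler: x'=-1.425516382+0.036618·-1.261902533=-1.471724729, ẋ'=-1.261902533+0.036618·-0.344852944=-1.274530358
       θ'=0.149441430+0.036618·-0.364294284=0.136101702, θ̇'=-0.364294284+0.036618·1.890410823=-0.295071220

(-1.471724729, -1.274530358, 0.136101702, -0.295071220)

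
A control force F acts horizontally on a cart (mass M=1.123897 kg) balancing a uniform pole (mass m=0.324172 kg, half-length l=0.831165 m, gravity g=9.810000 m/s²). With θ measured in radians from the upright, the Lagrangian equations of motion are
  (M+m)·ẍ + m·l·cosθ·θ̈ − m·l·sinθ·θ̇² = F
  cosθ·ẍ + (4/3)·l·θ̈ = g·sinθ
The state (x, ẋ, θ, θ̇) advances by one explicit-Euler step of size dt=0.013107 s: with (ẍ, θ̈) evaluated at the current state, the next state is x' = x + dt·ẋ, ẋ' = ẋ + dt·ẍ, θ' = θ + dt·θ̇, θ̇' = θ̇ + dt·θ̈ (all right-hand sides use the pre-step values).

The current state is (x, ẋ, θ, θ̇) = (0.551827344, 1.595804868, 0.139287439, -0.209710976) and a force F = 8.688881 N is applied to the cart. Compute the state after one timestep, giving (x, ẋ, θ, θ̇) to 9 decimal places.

sinθ=0.138837490, cosθ=0.990315178
temp = (F + m·l·θ̇²·sinθ)/(M+m) = (8.688881 + 0.001645174)/1.448069 = 6.001458614
θ̈ = (g·sinθ − cosθ·temp)/(l·(4/3 − m·cos²θ/(M+m))) = -4.948852119
ẍ = temp − m·l·θ̈·cosθ/(M+m) = 6.913367406
Euler: x'=0.551827344+0.013107·1.595804868=0.572743558, ẋ'=1.595804868+0.013107·6.913367406=1.686418375
       θ'=0.139287439+0.013107·-0.209710976=0.136538757, θ̇'=-0.209710976+0.013107·-4.948852119=-0.274575581

(0.572743558, 1.686418375, 0.136538757, -0.274575581)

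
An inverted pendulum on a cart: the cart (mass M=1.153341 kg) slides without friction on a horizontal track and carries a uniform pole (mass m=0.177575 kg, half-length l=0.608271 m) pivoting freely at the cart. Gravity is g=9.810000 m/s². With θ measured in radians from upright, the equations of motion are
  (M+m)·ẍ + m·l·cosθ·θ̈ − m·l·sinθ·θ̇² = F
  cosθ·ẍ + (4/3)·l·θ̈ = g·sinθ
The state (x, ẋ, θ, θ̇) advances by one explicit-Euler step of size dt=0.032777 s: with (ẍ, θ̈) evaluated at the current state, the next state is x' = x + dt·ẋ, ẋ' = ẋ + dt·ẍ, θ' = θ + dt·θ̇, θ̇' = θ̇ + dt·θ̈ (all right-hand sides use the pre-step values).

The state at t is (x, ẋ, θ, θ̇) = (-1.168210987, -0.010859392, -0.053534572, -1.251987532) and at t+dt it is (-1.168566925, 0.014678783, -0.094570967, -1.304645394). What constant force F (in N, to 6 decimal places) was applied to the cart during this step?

F = 0.872761 N

ẍ = (ẋ'−ẋ)/dt = (0.014678783−-0.010859392)/0.032777 = 0.779149
θ̈ = (θ̇'−θ̇)/dt = (-1.304645394−-1.251987532)/0.032777 = -1.606549
sinθ=-0.053509, cosθ=0.998567
F = (M+m)·ẍ + m·l·cosθ·θ̈ − m·l·sinθ·θ̇² = 1.036982 + -0.173281 − -0.009060 = 0.872761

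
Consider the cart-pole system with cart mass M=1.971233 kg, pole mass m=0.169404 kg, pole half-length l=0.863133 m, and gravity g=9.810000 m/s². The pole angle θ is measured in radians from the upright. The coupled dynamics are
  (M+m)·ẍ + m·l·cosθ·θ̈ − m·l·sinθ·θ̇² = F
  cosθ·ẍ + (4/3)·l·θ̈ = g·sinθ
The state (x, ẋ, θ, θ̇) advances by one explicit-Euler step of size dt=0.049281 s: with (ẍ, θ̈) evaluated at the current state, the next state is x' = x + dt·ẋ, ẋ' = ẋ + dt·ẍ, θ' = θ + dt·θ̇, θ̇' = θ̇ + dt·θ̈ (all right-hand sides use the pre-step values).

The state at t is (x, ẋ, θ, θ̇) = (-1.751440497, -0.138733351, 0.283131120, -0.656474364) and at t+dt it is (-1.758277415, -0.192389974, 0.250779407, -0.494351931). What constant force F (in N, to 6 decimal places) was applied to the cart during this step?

F = -1.886436 N

ẍ = (ẋ'−ẋ)/dt = (-0.192389974−-0.138733351)/0.049281 = -1.088789
θ̈ = (θ̇'−θ̇)/dt = (-0.494351931−-0.656474364)/0.049281 = 3.289755
sinθ=0.279363, cosθ=0.960185
F = (M+m)·ẍ + m·l·cosθ·θ̈ − m·l·sinθ·θ̇² = -2.330703 + 0.461870 − 0.017604 = -1.886436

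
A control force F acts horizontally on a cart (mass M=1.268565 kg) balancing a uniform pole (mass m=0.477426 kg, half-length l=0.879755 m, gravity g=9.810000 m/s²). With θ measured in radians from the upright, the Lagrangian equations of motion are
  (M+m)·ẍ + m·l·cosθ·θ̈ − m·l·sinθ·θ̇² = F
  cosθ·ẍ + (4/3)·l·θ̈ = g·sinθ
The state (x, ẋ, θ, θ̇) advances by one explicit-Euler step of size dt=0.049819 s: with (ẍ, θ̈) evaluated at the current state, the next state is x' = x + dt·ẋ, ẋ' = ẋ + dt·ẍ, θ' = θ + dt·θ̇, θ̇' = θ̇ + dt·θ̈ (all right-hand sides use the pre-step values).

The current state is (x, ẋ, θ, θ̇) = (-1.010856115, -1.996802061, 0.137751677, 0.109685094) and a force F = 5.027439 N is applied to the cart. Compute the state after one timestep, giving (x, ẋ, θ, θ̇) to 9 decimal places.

sinθ=0.137316438, cosθ=0.990527231
temp = (F + m·l·θ̇²·sinθ)/(M+m) = (5.027439 + 0.000693882)/1.745991 = 2.879816037
θ̈ = (g·sinθ − cosθ·temp)/(l·(4/3 − m·cos²θ/(M+m))) = -1.606715007
ẍ = temp − m·l·θ̈·cosθ/(M+m) = 3.262668177
Euler: x'=-1.010856115+0.049819·-1.996802061=-1.110334797, ẋ'=-1.996802061+0.049819·3.262668177=-1.834259195
       θ'=0.137751677+0.049819·0.109685094=0.143216079, θ̇'=0.109685094+0.049819·-1.606715007=0.029640159

(-1.110334797, -1.834259195, 0.143216079, 0.029640159)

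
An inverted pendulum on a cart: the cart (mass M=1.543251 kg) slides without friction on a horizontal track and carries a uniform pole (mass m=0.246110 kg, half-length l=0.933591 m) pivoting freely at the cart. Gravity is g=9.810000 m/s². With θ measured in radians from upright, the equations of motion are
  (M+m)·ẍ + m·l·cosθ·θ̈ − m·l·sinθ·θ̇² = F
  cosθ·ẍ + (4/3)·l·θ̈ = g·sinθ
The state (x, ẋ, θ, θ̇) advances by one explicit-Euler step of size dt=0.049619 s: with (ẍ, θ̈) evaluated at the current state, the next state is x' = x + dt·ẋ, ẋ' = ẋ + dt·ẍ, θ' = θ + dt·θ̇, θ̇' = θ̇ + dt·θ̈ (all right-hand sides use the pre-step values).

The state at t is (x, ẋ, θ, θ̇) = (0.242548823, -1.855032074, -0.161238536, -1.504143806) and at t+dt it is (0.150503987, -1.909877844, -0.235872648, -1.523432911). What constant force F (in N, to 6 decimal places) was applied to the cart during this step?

F = -1.982556 N

ẍ = (ẋ'−ẋ)/dt = (-1.909877844−-1.855032074)/0.049619 = -1.105338
θ̈ = (θ̇'−θ̇)/dt = (-1.523432911−-1.504143806)/0.049619 = -0.388744
sinθ=-0.160541, cosθ=0.987029
F = (M+m)·ẍ + m·l·cosθ·θ̈ − m·l·sinθ·θ̇² = -1.977849 + -0.088162 − -0.083455 = -1.982556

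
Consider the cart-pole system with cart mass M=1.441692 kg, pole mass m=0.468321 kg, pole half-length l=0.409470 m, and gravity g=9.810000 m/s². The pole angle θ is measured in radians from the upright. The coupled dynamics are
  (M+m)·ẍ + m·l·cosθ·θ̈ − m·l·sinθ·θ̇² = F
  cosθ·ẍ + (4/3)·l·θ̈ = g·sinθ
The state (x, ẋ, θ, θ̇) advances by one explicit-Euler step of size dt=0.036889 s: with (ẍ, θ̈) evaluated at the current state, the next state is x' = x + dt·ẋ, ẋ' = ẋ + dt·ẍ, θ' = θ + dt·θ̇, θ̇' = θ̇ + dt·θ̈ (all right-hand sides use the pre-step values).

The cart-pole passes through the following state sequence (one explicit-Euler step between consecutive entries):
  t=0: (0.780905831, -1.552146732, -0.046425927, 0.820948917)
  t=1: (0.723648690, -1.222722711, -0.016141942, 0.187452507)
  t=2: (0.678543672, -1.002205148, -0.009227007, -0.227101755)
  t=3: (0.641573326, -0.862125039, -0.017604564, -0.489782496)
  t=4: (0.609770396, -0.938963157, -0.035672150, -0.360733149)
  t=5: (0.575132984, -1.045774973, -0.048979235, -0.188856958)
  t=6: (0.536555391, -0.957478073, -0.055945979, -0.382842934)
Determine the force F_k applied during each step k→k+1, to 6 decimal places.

step 0→1:
  ẍ = (ẋ'−ẋ)/dt = (-1.222722711−-1.552146732)/0.036889 = 8.930142
  θ̈ = (θ̇'−θ̇)/dt = (0.187452507−0.820948917)/0.036889 = -17.173044
  sinθ=-0.046409, cosθ=0.998923
  F = (M+m)·ẍ + m·l·cosθ·θ̈ − m·l·sinθ·θ̇² = 17.056688 + -3.289613 − -0.005998 = 13.773073
step 1→2:
  ẍ = (ẋ'−ẋ)/dt = (-1.002205148−-1.222722711)/0.036889 = 5.977868
  θ̈ = (θ̇'−θ̇)/dt = (-0.227101755−0.187452507)/0.036889 = -11.237883
  sinθ=-0.016141, cosθ=0.999870
  F = (M+m)·ẍ + m·l·cosθ·θ̈ − m·l·sinθ·θ̇² = 11.417805 + -2.154734 − -0.000109 = 9.263180
step 2→3:
  ẍ = (ẋ'−ẋ)/dt = (-0.862125039−-1.002205148)/0.036889 = 3.797341
  θ̈ = (θ̇'−θ̇)/dt = (-0.489782496−-0.227101755)/0.036889 = -7.120842
  sinθ=-0.009227, cosθ=0.999957
  F = (M+m)·ẍ + m·l·cosθ·θ̈ − m·l·sinθ·θ̇² = 7.252970 + -1.365459 − -0.000091 = 5.887603
step 3→4:
  ẍ = (ẋ'−ẋ)/dt = (-0.938963157−-0.862125039)/0.036889 = -2.082955
  θ̈ = (θ̇'−θ̇)/dt = (-0.360733149−-0.489782496)/0.036889 = 3.498315
  sinθ=-0.017604, cosθ=0.999845
  F = (M+m)·ẍ + m·l·cosθ·θ̈ − m·l·sinθ·θ̇² = -3.978471 + 0.670745 − -0.000810 = -3.306916
step 4→5:
  ẍ = (ẋ'−ẋ)/dt = (-1.045774973−-0.938963157)/0.036889 = -2.895492
  θ̈ = (θ̇'−θ̇)/dt = (-0.188856958−-0.360733149)/0.036889 = 4.659280
  sinθ=-0.035665, cosθ=0.999364
  F = (M+m)·ẍ + m·l·cosθ·θ̈ − m·l·sinθ·θ̇² = -5.530428 + 0.892911 − -0.000890 = -4.636627
step 5→6:
  ẍ = (ẋ'−ẋ)/dt = (-0.957478073−-1.045774973)/0.036889 = 2.393583
  θ̈ = (θ̇'−θ̇)/dt = (-0.382842934−-0.188856958)/0.036889 = -5.258640
  sinθ=-0.048960, cosθ=0.998801
  F = (M+m)·ẍ + m·l·cosθ·θ̈ − m·l·sinθ·θ̇² = 4.571776 + -1.007205 − -0.000335 = 3.564905

F_0 = 13.773073 N
F_1 = 9.263180 N
F_2 = 5.887603 N
F_3 = -3.306916 N
F_4 = -4.636627 N
F_5 = 3.564905 N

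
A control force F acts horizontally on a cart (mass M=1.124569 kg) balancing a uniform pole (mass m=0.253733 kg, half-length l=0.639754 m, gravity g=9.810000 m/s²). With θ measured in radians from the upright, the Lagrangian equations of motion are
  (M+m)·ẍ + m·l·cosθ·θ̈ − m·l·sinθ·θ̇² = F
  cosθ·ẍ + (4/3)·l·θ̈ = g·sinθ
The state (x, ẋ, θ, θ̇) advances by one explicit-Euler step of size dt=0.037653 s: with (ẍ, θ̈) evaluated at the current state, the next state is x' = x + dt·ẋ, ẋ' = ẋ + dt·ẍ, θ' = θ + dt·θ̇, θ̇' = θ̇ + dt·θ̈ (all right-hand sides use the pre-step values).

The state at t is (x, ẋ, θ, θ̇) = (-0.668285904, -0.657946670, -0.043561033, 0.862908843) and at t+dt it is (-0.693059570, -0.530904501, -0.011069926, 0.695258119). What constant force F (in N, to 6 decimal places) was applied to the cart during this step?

F = 3.933612 N

ẍ = (ẋ'−ẋ)/dt = (-0.530904501−-0.657946670)/0.037653 = 3.374025
θ̈ = (θ̇'−θ̇)/dt = (0.695258119−0.862908843)/0.037653 = -4.452520
sinθ=-0.043547, cosθ=0.999051
F = (M+m)·ẍ + m·l·cosθ·θ̈ − m·l·sinθ·θ̇² = 4.650426 + -0.722077 − -0.005264 = 3.933612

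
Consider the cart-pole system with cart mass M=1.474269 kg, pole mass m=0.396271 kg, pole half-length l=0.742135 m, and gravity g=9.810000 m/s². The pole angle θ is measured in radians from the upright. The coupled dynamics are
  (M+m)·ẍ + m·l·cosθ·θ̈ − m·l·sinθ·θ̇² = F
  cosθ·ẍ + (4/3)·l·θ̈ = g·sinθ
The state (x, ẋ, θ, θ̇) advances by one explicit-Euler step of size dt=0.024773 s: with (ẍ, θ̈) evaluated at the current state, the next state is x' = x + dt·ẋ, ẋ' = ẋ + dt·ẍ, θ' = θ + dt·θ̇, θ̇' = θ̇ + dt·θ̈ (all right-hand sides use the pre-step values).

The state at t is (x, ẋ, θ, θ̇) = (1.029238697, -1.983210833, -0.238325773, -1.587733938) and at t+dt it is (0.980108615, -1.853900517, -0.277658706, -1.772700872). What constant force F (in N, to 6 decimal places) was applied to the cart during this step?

F = 7.805154 N

ẍ = (ẋ'−ẋ)/dt = (-1.853900517−-1.983210833)/0.024773 = 5.219809
θ̈ = (θ̇'−θ̇)/dt = (-1.772700872−-1.587733938)/0.024773 = -7.466473
sinθ=-0.236076, cosθ=0.971735
F = (M+m)·ẍ + m·l·cosθ·θ̈ − m·l·sinθ·θ̇² = 9.763861 + -2.133725 − -0.175018 = 7.805154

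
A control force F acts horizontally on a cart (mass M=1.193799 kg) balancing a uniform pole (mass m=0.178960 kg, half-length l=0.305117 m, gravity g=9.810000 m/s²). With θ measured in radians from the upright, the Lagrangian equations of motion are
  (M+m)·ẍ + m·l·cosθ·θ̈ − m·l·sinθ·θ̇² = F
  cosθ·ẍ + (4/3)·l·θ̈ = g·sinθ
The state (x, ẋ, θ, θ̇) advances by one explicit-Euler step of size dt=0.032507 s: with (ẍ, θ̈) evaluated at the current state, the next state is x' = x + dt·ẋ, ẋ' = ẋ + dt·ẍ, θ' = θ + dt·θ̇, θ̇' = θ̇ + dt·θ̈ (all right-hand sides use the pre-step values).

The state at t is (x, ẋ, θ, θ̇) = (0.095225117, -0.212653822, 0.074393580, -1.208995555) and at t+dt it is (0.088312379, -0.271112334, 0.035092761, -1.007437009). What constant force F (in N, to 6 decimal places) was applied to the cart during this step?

F = -2.136982 N

ẍ = (ẋ'−ẋ)/dt = (-0.271112334−-0.212653822)/0.032507 = -1.798336
θ̈ = (θ̇'−θ̇)/dt = (-1.007437009−-1.208995555)/0.032507 = 6.200466
sinθ=0.074325, cosθ=0.997234
F = (M+m)·ẍ + m·l·cosθ·θ̈ − m·l·sinθ·θ̇² = -2.468682 + 0.337632 − 0.005932 = -2.136982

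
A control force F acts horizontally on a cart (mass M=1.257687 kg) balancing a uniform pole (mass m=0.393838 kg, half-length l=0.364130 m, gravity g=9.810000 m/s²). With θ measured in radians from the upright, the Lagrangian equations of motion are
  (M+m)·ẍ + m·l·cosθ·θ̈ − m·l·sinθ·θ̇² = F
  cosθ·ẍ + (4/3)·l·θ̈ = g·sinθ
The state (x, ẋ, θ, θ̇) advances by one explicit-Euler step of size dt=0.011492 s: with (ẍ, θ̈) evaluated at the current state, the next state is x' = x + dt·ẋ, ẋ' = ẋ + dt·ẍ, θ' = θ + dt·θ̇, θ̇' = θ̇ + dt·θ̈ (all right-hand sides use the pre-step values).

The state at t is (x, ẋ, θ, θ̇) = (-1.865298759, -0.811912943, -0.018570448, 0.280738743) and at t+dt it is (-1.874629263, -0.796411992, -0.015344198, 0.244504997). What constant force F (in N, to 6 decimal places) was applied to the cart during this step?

ẍ = (ẋ'−ẋ)/dt = (-0.796411992−-0.811912943)/0.011492 = 1.348847
θ̈ = (θ̇'−θ̇)/dt = (0.244504997−0.280738743)/0.011492 = -3.152954
sinθ=-0.018569, cosθ=0.999828
F = (M+m)·ẍ + m·l·cosθ·θ̈ − m·l·sinθ·θ̇² = 2.227655 + -0.452082 − -0.000210 = 1.775783

F = 1.775783 N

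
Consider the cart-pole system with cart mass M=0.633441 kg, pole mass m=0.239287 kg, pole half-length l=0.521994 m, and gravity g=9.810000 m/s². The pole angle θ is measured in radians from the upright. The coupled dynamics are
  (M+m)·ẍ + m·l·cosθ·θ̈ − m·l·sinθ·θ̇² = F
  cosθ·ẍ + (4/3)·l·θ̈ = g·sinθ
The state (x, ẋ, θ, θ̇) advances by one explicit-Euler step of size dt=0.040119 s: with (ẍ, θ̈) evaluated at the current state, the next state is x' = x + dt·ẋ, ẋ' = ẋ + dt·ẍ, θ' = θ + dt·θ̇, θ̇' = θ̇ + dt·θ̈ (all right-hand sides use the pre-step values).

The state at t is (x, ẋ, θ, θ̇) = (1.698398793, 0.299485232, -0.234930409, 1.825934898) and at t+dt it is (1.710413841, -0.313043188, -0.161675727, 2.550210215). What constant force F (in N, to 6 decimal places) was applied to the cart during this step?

ẍ = (ẋ'−ẋ)/dt = (-0.313043188−0.299485232)/0.040119 = -15.267789
θ̈ = (θ̇'−θ̇)/dt = (2.550210215−1.825934898)/0.040119 = 18.053175
sinθ=-0.232775, cosθ=0.972531
F = (M+m)·ẍ + m·l·cosθ·θ̈ − m·l·sinθ·θ̇² = -13.324627 + 2.193014 − -0.096938 = -11.034675

F = -11.034675 N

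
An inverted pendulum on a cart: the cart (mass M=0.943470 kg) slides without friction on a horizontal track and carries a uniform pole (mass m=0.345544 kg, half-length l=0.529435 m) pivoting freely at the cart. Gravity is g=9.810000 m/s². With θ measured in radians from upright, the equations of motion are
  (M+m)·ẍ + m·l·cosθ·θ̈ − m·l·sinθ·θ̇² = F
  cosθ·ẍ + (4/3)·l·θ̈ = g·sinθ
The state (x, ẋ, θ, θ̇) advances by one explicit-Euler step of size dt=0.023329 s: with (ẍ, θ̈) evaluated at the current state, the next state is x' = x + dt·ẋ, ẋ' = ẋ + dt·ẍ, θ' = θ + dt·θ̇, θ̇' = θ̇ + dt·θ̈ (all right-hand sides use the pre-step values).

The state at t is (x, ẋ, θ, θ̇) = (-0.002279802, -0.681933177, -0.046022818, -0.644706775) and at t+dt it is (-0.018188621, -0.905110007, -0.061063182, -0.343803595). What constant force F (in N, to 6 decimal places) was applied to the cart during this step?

F = -9.970705 N

ẍ = (ẋ'−ẋ)/dt = (-0.905110007−-0.681933177)/0.023329 = -9.566498
θ̈ = (θ̇'−θ̇)/dt = (-0.343803595−-0.644706775)/0.023329 = 12.898246
sinθ=-0.046007, cosθ=0.998941
F = (M+m)·ẍ + m·l·cosθ·θ̈ − m·l·sinθ·θ̇² = -12.331350 + 2.357146 − -0.003498 = -9.970705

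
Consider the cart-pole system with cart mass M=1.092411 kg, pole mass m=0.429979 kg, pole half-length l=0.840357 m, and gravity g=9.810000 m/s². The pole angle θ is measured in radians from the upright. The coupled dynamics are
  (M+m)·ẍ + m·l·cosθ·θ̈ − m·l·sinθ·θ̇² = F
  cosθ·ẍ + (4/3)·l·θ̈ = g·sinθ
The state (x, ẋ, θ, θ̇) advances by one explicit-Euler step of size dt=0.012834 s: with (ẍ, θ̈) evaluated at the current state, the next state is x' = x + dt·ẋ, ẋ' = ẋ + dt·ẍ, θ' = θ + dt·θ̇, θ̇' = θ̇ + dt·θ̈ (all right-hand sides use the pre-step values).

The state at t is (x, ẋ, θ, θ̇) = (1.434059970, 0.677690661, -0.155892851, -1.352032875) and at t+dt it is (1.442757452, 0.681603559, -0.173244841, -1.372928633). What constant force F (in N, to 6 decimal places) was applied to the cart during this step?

F = -0.014469 N

ẍ = (ẋ'−ẋ)/dt = (0.681603559−0.677690661)/0.012834 = 0.304885
θ̈ = (θ̇'−θ̇)/dt = (-1.372928633−-1.352032875)/0.012834 = -1.628156
sinθ=-0.155262, cosθ=0.987873
F = (M+m)·ẍ + m·l·cosθ·θ̈ − m·l·sinθ·θ̇² = 0.464154 + -0.581177 − -0.102554 = -0.014469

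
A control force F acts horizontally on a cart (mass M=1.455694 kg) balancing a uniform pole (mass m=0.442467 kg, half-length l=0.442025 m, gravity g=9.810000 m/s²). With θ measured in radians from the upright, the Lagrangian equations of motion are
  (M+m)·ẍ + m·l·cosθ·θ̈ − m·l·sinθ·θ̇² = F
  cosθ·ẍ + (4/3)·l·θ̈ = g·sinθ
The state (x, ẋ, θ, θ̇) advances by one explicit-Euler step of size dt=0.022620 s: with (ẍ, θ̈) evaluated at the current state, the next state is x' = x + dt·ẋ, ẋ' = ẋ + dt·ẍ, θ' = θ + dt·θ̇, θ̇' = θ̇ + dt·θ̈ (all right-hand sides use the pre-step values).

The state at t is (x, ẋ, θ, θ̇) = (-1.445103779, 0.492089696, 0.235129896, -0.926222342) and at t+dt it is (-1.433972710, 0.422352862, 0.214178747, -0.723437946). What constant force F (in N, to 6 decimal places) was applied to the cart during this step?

ẍ = (ẋ'−ẋ)/dt = (0.422352862−0.492089696)/0.022620 = -3.082972
θ̈ = (θ̇'−θ̇)/dt = (-0.723437946−-0.926222342)/0.022620 = 8.964827
sinθ=0.232969, cosθ=0.972484
F = (M+m)·ẍ + m·l·cosθ·θ̈ − m·l·sinθ·θ̇² = -5.851978 + 1.705109 − 0.039089 = -4.185958

F = -4.185958 N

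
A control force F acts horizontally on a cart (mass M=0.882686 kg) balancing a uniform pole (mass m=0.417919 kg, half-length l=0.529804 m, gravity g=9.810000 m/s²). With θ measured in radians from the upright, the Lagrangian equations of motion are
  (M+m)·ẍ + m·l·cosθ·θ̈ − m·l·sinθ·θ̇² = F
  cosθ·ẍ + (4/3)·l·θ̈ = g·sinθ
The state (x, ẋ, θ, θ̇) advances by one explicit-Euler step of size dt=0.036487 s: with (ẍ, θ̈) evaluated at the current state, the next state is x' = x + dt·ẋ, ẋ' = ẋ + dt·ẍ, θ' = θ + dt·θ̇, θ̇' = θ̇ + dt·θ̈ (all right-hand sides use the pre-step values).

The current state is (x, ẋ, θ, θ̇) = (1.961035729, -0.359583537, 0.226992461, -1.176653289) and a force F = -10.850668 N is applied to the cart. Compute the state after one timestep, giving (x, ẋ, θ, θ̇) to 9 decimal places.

sinθ=0.225048157, cosθ=0.974347642
temp = (F + m·l·θ̇²·sinθ)/(M+m) = (-10.850668 + 0.068988998)/1.300605 = -8.289741314
θ̈ = (g·sinθ − cosθ·temp)/(l·(4/3 − m·cos²θ/(M+m))) = 18.878582968
ẍ = temp − m·l·θ̈·cosθ/(M+m) = -11.421189723
Euler: x'=1.961035729+0.036487·-0.359583537=1.947915604, ẋ'=-0.359583537+0.036487·-11.421189723=-0.776308486
       θ'=0.226992461+0.036487·-1.176653289=0.184059912, θ̇'=-1.176653289+0.036487·18.878582968=-0.487830432

(1.947915604, -0.776308486, 0.184059912, -0.487830432)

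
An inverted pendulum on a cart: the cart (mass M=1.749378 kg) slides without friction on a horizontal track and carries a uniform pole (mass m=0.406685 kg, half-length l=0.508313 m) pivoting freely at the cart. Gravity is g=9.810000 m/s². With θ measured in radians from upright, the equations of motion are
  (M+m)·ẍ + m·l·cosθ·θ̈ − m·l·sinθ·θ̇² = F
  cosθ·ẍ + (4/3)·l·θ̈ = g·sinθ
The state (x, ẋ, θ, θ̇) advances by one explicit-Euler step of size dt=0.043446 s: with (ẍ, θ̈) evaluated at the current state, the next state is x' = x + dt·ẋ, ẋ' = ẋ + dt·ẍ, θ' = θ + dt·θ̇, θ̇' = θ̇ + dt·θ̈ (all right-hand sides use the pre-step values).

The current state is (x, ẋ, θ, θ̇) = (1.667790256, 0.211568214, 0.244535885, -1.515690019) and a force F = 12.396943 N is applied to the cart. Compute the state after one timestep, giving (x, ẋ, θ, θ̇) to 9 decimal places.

sinθ=0.242106043, cosθ=0.970249795
temp = (F + m·l·θ̇²·sinθ)/(M+m) = (12.396943 + 0.114978273)/2.156063 = 5.803133430
θ̈ = (g·sinθ − cosθ·temp)/(l·(4/3 − m·cos²θ/(M+m))) = -5.541242760
ẍ = temp − m·l·θ̈·cosθ/(M+m) = 6.318621550
Euler: x'=1.667790256+0.043446·0.211568214=1.676982049, ẋ'=0.211568214+0.043446·6.318621550=0.486087046
       θ'=0.244535885+0.043446·-1.515690019=0.178685216, θ̇'=-1.515690019+0.043446·-5.541242760=-1.756434852

(1.676982049, 0.486087046, 0.178685216, -1.756434852)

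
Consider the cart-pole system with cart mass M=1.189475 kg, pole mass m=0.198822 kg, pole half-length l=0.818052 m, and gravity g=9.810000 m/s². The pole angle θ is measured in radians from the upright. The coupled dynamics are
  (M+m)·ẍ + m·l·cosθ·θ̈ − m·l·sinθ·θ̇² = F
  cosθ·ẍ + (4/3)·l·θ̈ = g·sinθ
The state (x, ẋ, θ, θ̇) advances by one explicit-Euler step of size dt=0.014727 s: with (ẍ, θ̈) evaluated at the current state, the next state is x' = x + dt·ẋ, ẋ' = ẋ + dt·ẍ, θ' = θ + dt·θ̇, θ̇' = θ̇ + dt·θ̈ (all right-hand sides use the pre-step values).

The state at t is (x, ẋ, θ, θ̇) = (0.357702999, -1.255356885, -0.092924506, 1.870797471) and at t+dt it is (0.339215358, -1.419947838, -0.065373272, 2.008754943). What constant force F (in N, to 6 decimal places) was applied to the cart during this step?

F = -13.945930 N

ẍ = (ẋ'−ẋ)/dt = (-1.419947838−-1.255356885)/0.014727 = -11.176136
θ̈ = (θ̇'−θ̇)/dt = (2.008754943−1.870797471)/0.014727 = 9.367656
sinθ=-0.092791, cosθ=0.995686
F = (M+m)·ẍ + m·l·cosθ·θ̈ − m·l·sinθ·θ̇² = -15.515796 + 1.517045 − -0.052821 = -13.945930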